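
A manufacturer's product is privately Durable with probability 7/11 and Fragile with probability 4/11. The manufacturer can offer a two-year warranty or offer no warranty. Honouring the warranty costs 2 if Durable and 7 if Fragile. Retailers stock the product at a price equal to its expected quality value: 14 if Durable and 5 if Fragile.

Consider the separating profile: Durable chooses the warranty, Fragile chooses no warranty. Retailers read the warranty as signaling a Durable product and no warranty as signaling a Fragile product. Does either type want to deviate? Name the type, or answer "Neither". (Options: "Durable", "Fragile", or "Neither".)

The warranty pays 14; no warranty pays 5.
Durable: assigned the warranty, nets 14 − 2 = 12; deviating to no warranty nets 5.
Fragile: assigned no warranty, nets 5; deviating to the warranty nets 14 − 7 = 7.
The Fragile type gains 2 by deviating.

Fragile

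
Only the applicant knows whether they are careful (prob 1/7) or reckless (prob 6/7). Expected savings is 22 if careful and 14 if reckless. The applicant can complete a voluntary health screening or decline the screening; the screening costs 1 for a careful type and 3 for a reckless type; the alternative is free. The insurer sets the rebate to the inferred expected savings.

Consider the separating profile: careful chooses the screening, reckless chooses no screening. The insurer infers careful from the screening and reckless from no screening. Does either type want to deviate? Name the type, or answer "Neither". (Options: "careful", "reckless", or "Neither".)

reckless

The screening pays 22; no screening pays 14.
careful: assigned the screening, nets 22 − 1 = 21; deviating to no screening nets 14.
reckless: assigned no screening, nets 14; deviating to the screening nets 22 − 3 = 19.
The reckless type gains 5 by deviating.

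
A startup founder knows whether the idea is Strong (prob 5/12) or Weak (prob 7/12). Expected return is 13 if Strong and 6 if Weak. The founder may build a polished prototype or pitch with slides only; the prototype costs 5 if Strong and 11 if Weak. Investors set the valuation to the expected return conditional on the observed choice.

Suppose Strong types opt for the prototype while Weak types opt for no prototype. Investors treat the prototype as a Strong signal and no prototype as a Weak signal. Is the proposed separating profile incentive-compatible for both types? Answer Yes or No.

Under these beliefs, the prototype earns valuation 13 and no prototype earns valuation 6.
Strong: the prototype nets 13 − 5 = 8; no prototype nets 6. Strong prefers the prototype.
Weak: the prototype nets 13 − 11 = 2; no prototype nets 6. Weak prefers no prototype.
Neither type deviates, so the separating profile is an equilibrium.

Yes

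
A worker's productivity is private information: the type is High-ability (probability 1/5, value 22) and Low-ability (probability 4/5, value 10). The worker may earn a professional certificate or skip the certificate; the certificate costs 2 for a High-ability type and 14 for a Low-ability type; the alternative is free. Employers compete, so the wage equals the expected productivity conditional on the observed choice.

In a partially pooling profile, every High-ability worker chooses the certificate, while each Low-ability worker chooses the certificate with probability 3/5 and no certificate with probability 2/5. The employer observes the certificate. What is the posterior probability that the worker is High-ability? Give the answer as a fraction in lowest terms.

P(the certificate) = (1/5)·1 + (4/5)·(3/5) = 17/25.
By Bayes' rule, P(High-ability | the certificate) = (1/5) / (17/25) = 5/17.

5/17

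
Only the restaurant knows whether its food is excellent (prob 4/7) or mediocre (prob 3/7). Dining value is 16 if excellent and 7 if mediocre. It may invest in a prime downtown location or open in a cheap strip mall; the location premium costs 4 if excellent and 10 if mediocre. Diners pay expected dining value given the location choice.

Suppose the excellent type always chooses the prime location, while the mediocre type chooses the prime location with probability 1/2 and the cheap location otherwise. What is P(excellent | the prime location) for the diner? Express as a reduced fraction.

P(the prime location) = (4/7)·1 + (3/7)·(1/2) = 11/14.
By Bayes' rule, P(excellent | the prime location) = (4/7) / (11/14) = 8/11.

8/11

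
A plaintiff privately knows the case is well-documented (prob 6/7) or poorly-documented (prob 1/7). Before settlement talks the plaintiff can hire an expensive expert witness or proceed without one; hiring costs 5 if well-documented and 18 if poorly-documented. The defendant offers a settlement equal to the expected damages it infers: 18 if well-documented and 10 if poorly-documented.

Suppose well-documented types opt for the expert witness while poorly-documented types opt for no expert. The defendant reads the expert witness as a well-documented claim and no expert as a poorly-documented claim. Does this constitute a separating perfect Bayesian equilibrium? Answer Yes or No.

Yes

Under these beliefs, the expert witness earns settlement 18 and no expert earns settlement 10.
well-documented: the expert witness nets 18 − 5 = 13; no expert nets 10. well-documented prefers the expert witness.
poorly-documented: the expert witness nets 18 − 18 = 0; no expert nets 10. poorly-documented prefers no expert.
Neither type deviates, so the separating profile is an equilibrium.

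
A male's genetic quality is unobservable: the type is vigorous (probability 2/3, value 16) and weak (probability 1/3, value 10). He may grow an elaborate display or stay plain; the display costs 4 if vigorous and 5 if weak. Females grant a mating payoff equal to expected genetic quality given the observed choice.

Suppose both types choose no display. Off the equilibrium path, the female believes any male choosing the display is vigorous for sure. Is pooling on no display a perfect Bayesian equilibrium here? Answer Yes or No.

Yes

On path, the female holds the prior and pays 2/3·16 + 1/3·10 = 14. Off path (the display), believing vigorous, it pays 16.
vigorous: no display nets 14; the display nets 16 − 4 = 12. vigorous stays.
weak: no display nets 14; the display nets 16 − 5 = 11. weak stays.
No type deviates, so pooling is sustained.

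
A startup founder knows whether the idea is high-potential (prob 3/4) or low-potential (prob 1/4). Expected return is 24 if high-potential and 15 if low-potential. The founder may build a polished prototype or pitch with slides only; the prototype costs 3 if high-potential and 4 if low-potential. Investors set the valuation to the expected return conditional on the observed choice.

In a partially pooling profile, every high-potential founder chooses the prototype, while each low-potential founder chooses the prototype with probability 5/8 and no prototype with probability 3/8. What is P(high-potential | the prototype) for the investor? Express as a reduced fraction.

24/29

P(the prototype) = (3/4)·1 + (1/4)·(5/8) = 29/32.
By Bayes' rule, P(high-potential | the prototype) = (3/4) / (29/32) = 24/29.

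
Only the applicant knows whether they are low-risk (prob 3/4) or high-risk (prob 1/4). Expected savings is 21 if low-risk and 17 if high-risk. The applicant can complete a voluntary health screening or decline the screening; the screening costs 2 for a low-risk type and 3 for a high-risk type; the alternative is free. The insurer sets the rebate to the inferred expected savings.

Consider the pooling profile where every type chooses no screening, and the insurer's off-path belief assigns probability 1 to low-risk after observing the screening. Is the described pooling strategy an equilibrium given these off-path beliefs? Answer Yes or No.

On path, the insurer holds the prior and pays 3/4·21 + 1/4·17 = 20. Off path (the screening), believing low-risk, it pays 21.
low-risk: no screening nets 20; the screening nets 21 − 2 = 19. low-risk stays.
high-risk: no screening nets 20; the screening nets 21 − 3 = 18. high-risk stays.
No type deviates, so pooling is sustained.

Yes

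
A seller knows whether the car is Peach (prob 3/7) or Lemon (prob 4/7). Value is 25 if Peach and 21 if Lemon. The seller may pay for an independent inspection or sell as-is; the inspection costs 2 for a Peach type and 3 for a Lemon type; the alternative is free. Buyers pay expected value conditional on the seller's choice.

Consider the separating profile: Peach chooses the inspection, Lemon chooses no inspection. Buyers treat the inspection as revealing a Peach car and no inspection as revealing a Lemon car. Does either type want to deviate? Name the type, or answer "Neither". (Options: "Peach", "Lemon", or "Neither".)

The inspection pays 25; no inspection pays 21.
Peach: assigned the inspection, nets 25 − 2 = 23; deviating to no inspection nets 21.
Lemon: assigned no inspection, nets 21; deviating to the inspection nets 25 − 3 = 22.
The Lemon type gains 1 by deviating.

Lemon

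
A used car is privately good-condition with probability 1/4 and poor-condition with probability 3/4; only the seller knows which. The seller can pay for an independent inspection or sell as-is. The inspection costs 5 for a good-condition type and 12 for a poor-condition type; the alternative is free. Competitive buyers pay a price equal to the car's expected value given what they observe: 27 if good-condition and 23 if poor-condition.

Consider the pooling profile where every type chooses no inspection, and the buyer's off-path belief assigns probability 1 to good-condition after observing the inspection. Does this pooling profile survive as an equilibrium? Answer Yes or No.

On path, the buyer holds the prior and pays 1/4·27 + 3/4·23 = 24. Off path (the inspection), believing good-condition, it pays 27.
good-condition: no inspection nets 24; the inspection nets 27 − 5 = 22. good-condition stays.
poor-condition: no inspection nets 24; the inspection nets 27 − 12 = 15. poor-condition stays.
No type deviates, so pooling is sustained.

Yes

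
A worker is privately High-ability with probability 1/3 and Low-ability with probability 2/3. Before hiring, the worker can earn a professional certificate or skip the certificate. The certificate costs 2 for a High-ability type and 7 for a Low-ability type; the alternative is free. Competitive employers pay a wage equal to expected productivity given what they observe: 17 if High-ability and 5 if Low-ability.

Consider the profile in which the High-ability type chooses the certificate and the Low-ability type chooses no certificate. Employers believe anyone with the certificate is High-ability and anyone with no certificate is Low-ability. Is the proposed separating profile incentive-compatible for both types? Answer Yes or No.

Under these beliefs, the certificate earns wage 17 and no certificate earns wage 5.
High-ability: the certificate nets 17 − 2 = 15; no certificate nets 5. High-ability prefers the certificate.
Low-ability: the certificate nets 17 − 7 = 10; no certificate nets 5. Low-ability would deviate to the certificate.
Low-ability has a profitable deviation, so the profile is not an equilibrium.

No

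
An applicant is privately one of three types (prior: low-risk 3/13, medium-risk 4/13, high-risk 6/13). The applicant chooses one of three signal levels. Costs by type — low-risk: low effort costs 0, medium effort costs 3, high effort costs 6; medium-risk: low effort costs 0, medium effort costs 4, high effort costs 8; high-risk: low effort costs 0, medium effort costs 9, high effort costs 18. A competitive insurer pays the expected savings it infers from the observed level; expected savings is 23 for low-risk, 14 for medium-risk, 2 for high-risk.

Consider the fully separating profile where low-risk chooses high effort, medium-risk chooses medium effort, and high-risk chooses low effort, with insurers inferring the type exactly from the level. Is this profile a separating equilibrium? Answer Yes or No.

No

Separating rebates: high effort → 23, medium effort → 14, low effort → 2.
low-risk (assigned high effort): low effort: 2 − 0 = 2; medium effort: 14 − 3 = 11; high effort: 23 − 6 = 17. low-risk stays.
medium-risk (assigned medium effort): low effort: 2 − 0 = 2; medium effort: 14 − 4 = 10; high effort: 23 − 8 = 15. medium-risk prefers high effort.
high-risk (assigned low effort): low effort: 2 − 0 = 2; medium effort: 14 − 9 = 5; high effort: 23 − 18 = 5. high-risk prefers medium effort.
At least one type deviates; the separating profile fails.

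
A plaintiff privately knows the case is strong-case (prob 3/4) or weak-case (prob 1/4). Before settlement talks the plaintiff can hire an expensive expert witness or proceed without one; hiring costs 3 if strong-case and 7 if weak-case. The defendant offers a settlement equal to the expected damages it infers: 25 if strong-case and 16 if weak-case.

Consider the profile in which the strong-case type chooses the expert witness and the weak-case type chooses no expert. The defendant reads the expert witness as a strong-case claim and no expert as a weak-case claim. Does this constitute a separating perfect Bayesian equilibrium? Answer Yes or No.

Under these beliefs, the expert witness earns settlement 25 and no expert earns settlement 16.
strong-case: the expert witness nets 25 − 3 = 22; no expert nets 16. strong-case prefers the expert witness.
weak-case: the expert witness nets 25 − 7 = 18; no expert nets 16. weak-case would deviate to the expert witness.
weak-case has a profitable deviation, so the profile is not an equilibrium.

No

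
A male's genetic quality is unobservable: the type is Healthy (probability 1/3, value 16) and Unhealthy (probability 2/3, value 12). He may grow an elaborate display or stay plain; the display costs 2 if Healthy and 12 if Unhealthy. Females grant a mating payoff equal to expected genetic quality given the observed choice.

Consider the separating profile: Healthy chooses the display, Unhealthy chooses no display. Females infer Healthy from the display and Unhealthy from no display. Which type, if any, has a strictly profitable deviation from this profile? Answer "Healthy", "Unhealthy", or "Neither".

The display pays 16; no display pays 12.
Healthy: assigned the display, nets 16 − 2 = 14; deviating to no display nets 12.
Unhealthy: assigned no display, nets 12; deviating to the display nets 16 − 12 = 4.
Both types strictly prefer their assigned action; no profitable deviation.

Neither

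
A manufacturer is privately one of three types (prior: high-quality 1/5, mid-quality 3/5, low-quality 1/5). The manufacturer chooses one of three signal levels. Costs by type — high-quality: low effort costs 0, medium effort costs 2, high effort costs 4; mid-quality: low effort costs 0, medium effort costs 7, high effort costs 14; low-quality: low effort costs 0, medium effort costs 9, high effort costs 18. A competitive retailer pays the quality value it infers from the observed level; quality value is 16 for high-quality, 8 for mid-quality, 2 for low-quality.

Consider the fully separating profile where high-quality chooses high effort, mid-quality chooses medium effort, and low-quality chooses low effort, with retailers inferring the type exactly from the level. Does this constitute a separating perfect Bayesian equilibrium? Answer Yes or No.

No

Separating prices: high effort → 16, medium effort → 8, low effort → 2.
high-quality (assigned high effort): low effort: 2 − 0 = 2; medium effort: 8 − 2 = 6; high effort: 16 − 4 = 12. high-quality stays.
mid-quality (assigned medium effort): low effort: 2 − 0 = 2; medium effort: 8 − 7 = 1; high effort: 16 − 14 = 2. mid-quality prefers low effort.
low-quality (assigned low effort): low effort: 2 − 0 = 2; medium effort: 8 − 9 = -1; high effort: 16 − 18 = -2. low-quality stays.
At least one type deviates; the separating profile fails.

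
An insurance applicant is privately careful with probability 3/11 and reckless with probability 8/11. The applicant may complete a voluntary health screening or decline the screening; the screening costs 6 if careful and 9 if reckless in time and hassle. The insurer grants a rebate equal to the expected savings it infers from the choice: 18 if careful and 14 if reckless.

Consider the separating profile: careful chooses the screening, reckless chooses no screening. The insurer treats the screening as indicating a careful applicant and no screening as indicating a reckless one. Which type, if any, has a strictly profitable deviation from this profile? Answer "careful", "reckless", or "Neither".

The screening pays 18; no screening pays 14.
careful: assigned the screening, nets 18 − 6 = 12; deviating to no screening nets 14.
reckless: assigned no screening, nets 14; deviating to the screening nets 18 − 9 = 9.
The careful type gains 2 by deviating.

careful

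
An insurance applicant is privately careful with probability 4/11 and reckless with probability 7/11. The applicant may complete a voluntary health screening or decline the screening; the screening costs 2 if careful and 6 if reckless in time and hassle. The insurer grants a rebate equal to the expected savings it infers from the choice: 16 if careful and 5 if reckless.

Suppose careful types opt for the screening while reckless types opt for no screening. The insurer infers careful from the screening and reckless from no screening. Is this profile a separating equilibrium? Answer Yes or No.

No

Under these beliefs, the screening earns rebate 16 and no screening earns rebate 5.
careful: the screening nets 16 − 2 = 14; no screening nets 5. careful prefers the screening.
reckless: the screening nets 16 − 6 = 10; no screening nets 5. reckless would deviate to the screening.
reckless has a profitable deviation, so the profile is not an equilibrium.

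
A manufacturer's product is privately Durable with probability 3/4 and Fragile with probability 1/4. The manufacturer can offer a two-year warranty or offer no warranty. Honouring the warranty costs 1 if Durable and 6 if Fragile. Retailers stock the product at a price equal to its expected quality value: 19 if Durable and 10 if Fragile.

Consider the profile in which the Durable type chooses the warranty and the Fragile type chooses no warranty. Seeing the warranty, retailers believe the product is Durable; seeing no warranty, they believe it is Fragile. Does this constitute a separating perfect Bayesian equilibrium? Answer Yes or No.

Under these beliefs, the warranty earns price 19 and no warranty earns price 10.
Durable: the warranty nets 19 − 1 = 18; no warranty nets 10. Durable prefers the warranty.
Fragile: the warranty nets 19 − 6 = 13; no warranty nets 10. Fragile would deviate to the warranty.
Fragile has a profitable deviation, so the profile is not an equilibrium.

No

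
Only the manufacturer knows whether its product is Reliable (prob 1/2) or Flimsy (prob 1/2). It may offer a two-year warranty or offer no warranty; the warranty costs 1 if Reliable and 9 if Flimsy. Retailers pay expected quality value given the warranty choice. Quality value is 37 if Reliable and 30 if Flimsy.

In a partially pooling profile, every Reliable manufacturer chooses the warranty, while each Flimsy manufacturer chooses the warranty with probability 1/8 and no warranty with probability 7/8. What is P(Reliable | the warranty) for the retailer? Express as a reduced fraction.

P(the warranty) = (1/2)·1 + (1/2)·(1/8) = 9/16.
By Bayes' rule, P(Reliable | the warranty) = (1/2) / (9/16) = 8/9.

8/9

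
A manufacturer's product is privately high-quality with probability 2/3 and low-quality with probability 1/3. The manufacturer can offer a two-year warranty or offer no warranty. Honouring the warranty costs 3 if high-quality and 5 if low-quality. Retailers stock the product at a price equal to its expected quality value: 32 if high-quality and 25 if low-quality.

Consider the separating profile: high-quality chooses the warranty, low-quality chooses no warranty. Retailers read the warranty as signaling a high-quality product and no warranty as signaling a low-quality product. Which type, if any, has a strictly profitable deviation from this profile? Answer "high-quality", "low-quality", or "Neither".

low-quality

The warranty pays 32; no warranty pays 25.
high-quality: assigned the warranty, nets 32 − 3 = 29; deviating to no warranty nets 25.
low-quality: assigned no warranty, nets 25; deviating to the warranty nets 32 − 5 = 27.
The low-quality type gains 2 by deviating.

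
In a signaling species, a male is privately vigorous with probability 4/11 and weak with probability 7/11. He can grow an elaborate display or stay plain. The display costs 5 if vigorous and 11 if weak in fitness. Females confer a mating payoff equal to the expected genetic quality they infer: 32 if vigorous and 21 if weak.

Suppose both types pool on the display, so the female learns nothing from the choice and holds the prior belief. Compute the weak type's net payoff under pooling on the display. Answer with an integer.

14

Pooled mating payoff = 4/11·32 + 7/11·21 = 25.
weak pays cost 11 for the display, so net payoff = 25 − 11 = 14.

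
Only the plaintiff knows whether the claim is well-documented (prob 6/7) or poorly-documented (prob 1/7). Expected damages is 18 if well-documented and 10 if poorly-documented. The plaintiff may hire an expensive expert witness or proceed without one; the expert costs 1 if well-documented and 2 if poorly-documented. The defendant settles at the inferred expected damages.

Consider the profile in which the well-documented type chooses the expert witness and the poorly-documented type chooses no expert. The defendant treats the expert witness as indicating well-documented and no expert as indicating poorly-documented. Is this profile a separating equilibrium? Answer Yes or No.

Under these beliefs, the expert witness earns settlement 18 and no expert earns settlement 10.
well-documented: the expert witness nets 18 − 1 = 17; no expert nets 10. well-documented prefers the expert witness.
poorly-documented: the expert witness nets 18 − 2 = 16; no expert nets 10. poorly-documented would deviate to the expert witness.
poorly-documented has a profitable deviation, so the profile is not an equilibrium.

No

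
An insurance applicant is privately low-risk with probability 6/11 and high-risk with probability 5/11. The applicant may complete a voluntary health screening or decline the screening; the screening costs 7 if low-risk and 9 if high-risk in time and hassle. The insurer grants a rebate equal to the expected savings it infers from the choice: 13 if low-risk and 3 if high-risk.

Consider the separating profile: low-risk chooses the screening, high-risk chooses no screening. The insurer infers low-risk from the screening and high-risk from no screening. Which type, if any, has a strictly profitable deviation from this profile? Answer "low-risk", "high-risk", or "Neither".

The screening pays 13; no screening pays 3.
low-risk: assigned the screening, nets 13 − 7 = 6; deviating to no screening nets 3.
high-risk: assigned no screening, nets 3; deviating to the screening nets 13 − 9 = 4.
The high-risk type gains 1 by deviating.

high-risk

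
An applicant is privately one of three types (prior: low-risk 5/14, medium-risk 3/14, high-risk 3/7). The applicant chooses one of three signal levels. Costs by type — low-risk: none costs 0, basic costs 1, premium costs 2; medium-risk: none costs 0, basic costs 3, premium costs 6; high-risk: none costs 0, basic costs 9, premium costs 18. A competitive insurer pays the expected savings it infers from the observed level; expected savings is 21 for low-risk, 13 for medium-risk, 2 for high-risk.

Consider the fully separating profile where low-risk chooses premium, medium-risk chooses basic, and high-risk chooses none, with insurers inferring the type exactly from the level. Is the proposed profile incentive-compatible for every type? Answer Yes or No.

No

Separating rebates: premium → 21, basic → 13, none → 2.
low-risk (assigned premium): none: 2 − 0 = 2; basic: 13 − 1 = 12; premium: 21 − 2 = 19. low-risk stays.
medium-risk (assigned basic): none: 2 − 0 = 2; basic: 13 − 3 = 10; premium: 21 − 6 = 15. medium-risk prefers premium.
high-risk (assigned none): none: 2 − 0 = 2; basic: 13 − 9 = 4; premium: 21 − 18 = 3. high-risk prefers basic.
At least one type deviates; the separating profile fails.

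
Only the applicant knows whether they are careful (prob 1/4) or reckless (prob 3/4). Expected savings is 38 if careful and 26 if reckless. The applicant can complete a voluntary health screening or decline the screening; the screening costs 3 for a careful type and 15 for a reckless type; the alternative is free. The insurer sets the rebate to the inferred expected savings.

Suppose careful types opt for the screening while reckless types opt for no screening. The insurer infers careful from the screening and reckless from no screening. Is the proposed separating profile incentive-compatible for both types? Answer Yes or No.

Under these beliefs, the screening earns rebate 38 and no screening earns rebate 26.
careful: the screening nets 38 − 3 = 35; no screening nets 26. careful prefers the screening.
reckless: the screening nets 38 − 15 = 23; no screening nets 26. reckless prefers no screening.
Neither type deviates, so the separating profile is an equilibrium.

Yes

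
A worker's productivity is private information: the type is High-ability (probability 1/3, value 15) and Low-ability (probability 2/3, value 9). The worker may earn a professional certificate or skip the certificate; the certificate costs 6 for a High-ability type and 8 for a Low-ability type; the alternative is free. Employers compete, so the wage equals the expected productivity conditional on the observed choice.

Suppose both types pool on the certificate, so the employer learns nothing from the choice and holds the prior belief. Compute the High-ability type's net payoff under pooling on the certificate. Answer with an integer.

5

Pooled wage = 1/3·15 + 2/3·9 = 11.
High-ability pays cost 6 for the certificate, so net payoff = 11 − 6 = 5.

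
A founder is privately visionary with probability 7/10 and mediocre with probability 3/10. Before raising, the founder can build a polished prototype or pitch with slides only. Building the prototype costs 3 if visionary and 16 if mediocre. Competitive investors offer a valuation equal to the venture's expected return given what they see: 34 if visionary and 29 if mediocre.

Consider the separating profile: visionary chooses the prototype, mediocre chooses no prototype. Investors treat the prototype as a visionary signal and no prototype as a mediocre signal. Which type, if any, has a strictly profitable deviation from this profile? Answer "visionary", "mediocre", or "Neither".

Neither

The prototype pays 34; no prototype pays 29.
visionary: assigned the prototype, nets 34 − 3 = 31; deviating to no prototype nets 29.
mediocre: assigned no prototype, nets 29; deviating to the prototype nets 34 − 16 = 18.
Both types strictly prefer their assigned action; no profitable deviation.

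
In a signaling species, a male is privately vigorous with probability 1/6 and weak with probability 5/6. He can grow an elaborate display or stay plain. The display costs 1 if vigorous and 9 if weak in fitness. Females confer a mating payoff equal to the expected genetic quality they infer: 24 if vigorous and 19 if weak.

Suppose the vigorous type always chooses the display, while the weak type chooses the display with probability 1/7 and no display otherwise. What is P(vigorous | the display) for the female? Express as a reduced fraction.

7/12

P(the display) = (1/6)·1 + (5/6)·(1/7) = 2/7.
By Bayes' rule, P(vigorous | the display) = (1/6) / (2/7) = 7/12.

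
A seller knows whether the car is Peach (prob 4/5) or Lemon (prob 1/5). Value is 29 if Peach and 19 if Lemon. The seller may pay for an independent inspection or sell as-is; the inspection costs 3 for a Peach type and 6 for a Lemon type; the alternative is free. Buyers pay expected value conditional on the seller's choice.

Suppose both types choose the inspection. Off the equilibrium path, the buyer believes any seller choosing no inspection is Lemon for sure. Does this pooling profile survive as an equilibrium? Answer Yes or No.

On path, the buyer holds the prior and pays 4/5·29 + 1/5·19 = 27. Off path (no inspection), believing Lemon, it pays 19.
Peach: the inspection nets 27 − 3 = 24; no inspection nets 19. Peach stays.
Lemon: the inspection nets 27 − 6 = 21; no inspection nets 19. Lemon stays.
No type deviates, so pooling is sustained.

Yes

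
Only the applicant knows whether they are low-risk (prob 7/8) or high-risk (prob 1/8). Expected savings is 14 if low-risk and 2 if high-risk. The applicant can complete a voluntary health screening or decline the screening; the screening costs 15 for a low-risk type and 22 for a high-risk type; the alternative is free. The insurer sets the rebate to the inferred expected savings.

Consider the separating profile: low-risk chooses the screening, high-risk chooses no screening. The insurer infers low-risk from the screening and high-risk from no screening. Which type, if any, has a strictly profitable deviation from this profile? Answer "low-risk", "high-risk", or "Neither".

low-risk

The screening pays 14; no screening pays 2.
low-risk: assigned the screening, nets 14 − 15 = -1; deviating to no screening nets 2.
high-risk: assigned no screening, nets 2; deviating to the screening nets 14 − 22 = -8.
The low-risk type gains 3 by deviating.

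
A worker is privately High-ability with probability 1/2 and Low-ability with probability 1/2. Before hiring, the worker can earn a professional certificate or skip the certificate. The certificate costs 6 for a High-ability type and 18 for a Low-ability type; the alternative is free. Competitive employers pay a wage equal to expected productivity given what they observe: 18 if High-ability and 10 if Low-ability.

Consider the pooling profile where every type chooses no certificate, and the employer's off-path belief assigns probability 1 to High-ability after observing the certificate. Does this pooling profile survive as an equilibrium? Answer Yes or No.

On path, the employer holds the prior and pays 1/2·18 + 1/2·10 = 14. Off path (the certificate), believing High-ability, it pays 18.
High-ability: no certificate nets 14; the certificate nets 18 − 6 = 12. High-ability stays.
Low-ability: no certificate nets 14; the certificate nets 18 − 18 = 0. Low-ability stays.
No type deviates, so pooling is sustained.

Yes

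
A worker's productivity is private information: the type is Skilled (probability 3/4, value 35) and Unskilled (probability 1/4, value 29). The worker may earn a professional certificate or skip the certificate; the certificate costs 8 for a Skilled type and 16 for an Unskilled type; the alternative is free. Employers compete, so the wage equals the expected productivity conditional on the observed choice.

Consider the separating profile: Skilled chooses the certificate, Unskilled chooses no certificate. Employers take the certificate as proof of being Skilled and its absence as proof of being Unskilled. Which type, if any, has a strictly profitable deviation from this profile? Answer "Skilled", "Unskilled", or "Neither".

Skilled

The certificate pays 35; no certificate pays 29.
Skilled: assigned the certificate, nets 35 − 8 = 27; deviating to no certificate nets 29.
Unskilled: assigned no certificate, nets 29; deviating to the certificate nets 35 − 16 = 19.
The Skilled type gains 2 by deviating.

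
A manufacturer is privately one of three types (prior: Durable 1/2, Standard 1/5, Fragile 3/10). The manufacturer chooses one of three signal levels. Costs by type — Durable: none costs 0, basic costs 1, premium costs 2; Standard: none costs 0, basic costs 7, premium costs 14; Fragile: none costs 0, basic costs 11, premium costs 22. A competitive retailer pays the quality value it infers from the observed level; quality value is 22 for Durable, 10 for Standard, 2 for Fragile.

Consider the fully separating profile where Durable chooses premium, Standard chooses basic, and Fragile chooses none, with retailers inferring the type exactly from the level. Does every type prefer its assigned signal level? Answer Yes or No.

No

Separating prices: premium → 22, basic → 10, none → 2.
Durable (assigned premium): none: 2 − 0 = 2; basic: 10 − 1 = 9; premium: 22 − 2 = 20. Durable stays.
Standard (assigned basic): none: 2 − 0 = 2; basic: 10 − 7 = 3; premium: 22 − 14 = 8. Standard prefers premium.
Fragile (assigned none): none: 2 − 0 = 2; basic: 10 − 11 = -1; premium: 22 − 22 = 0. Fragile stays.
At least one type deviates; the separating profile fails.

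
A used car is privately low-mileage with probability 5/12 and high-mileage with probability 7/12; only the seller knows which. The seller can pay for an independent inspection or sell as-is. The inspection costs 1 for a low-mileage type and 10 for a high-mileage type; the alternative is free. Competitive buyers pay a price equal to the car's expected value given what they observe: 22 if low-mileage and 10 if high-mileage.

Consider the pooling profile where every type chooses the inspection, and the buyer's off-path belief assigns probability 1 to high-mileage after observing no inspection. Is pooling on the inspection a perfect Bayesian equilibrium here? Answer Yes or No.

No

On path, the buyer holds the prior and pays 5/12·22 + 7/12·10 = 15. Off path (no inspection), believing high-mileage, it pays 10.
low-mileage: the inspection nets 15 − 1 = 14; no inspection nets 10. low-mileage stays.
high-mileage: the inspection nets 15 − 10 = 5; no inspection nets 10. high-mileage would deviate.
A type deviates, so pooling fails.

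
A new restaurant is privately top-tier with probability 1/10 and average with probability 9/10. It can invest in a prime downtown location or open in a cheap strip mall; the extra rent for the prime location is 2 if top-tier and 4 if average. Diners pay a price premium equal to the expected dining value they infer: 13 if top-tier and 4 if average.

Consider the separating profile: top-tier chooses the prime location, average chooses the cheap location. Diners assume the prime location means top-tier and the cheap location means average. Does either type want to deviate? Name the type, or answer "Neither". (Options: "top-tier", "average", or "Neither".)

average

The prime location pays 13; the cheap location pays 4.
top-tier: assigned the prime location, nets 13 − 2 = 11; deviating to the cheap location nets 4.
average: assigned the cheap location, nets 4; deviating to the prime location nets 13 − 4 = 9.
The average type gains 5 by deviating.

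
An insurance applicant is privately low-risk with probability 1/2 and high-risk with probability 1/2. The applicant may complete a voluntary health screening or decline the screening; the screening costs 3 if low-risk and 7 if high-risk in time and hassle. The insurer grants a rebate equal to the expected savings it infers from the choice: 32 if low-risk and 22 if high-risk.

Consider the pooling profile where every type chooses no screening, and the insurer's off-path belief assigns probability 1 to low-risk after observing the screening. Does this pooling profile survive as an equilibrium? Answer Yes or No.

On path, the insurer holds the prior and pays 1/2·32 + 1/2·22 = 27. Off path (the screening), believing low-risk, it pays 32.
low-risk: no screening nets 27; the screening nets 32 − 3 = 29. low-risk would deviate.
high-risk: no screening nets 27; the screening nets 32 − 7 = 25. high-risk stays.
A type deviates, so pooling fails.

No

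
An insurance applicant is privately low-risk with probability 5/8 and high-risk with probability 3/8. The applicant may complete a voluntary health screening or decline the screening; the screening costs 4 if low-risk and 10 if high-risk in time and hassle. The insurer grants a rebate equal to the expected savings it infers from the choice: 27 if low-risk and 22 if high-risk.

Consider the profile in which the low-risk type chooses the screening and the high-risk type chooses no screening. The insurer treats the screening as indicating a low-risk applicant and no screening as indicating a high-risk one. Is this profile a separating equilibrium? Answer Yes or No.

Under these beliefs, the screening earns rebate 27 and no screening earns rebate 22.
low-risk: the screening nets 27 − 4 = 23; no screening nets 22. low-risk prefers the screening.
high-risk: the screening nets 27 − 10 = 17; no screening nets 22. high-risk prefers no screening.
Neither type deviates, so the separating profile is an equilibrium.

Yes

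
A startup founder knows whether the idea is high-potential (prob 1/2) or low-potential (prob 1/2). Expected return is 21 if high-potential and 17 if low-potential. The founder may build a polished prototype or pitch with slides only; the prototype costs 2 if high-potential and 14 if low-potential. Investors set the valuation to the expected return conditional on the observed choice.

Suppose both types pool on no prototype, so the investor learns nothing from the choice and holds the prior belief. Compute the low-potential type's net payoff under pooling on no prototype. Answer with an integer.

Pooled valuation = 1/2·21 + 1/2·17 = 19.
low-potential pays no cost for no prototype, so net payoff = 19.

19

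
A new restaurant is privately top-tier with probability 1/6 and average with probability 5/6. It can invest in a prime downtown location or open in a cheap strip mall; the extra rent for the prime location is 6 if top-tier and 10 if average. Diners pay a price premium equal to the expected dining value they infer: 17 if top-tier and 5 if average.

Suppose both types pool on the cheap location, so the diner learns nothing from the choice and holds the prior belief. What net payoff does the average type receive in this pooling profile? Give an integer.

7

Pooled price premium = 1/6·17 + 5/6·5 = 7.
average pays no cost for the cheap location, so net payoff = 7.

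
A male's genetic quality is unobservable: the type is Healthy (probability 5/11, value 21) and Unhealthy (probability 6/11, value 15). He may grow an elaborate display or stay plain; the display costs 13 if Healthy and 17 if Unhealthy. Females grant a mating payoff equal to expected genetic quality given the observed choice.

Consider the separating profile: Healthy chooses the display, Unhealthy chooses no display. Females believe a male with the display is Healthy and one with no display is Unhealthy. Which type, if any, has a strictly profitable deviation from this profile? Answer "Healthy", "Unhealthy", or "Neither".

Healthy

The display pays 21; no display pays 15.
Healthy: assigned the display, nets 21 − 13 = 8; deviating to no display nets 15.
Unhealthy: assigned no display, nets 15; deviating to the display nets 21 − 17 = 4.
The Healthy type gains 7 by deviating.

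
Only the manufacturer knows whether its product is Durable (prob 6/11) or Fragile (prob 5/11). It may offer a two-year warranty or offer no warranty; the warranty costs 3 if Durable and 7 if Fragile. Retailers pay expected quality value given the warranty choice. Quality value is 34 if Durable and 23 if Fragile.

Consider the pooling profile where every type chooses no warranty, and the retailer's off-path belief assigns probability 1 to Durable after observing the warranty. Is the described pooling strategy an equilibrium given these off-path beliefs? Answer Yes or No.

No

On path, the retailer holds the prior and pays 6/11·34 + 5/11·23 = 29. Off path (the warranty), believing Durable, it pays 34.
Durable: no warranty nets 29; the warranty nets 34 − 3 = 31. Durable would deviate.
Fragile: no warranty nets 29; the warranty nets 34 − 7 = 27. Fragile stays.
A type deviates, so pooling fails.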